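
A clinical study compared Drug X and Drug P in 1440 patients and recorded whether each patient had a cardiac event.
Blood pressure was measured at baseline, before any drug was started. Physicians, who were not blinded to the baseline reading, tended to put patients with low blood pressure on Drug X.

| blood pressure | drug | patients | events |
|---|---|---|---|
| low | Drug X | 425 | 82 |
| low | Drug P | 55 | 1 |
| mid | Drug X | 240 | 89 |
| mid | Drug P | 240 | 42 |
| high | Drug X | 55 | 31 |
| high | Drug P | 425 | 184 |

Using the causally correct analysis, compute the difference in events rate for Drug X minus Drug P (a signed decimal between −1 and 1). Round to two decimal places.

+0.17

The stratified and pooled comparisons disagree (Drug P wins within each blood pressure; Drug X wins overall), so the answer turns on the causal role of blood pressure.
Blood pressure is set before the drug has any effect — it is not caused by the drug — and it independently drives the outcome. That makes it a confounder, so the causal comparison is within blood pressure levels.
Adjusting over the population distribution of blood pressure: 0.333·(0.193−0.018) + 0.333·(0.371−0.175) + 0.333·(0.564−0.433) = +0.167.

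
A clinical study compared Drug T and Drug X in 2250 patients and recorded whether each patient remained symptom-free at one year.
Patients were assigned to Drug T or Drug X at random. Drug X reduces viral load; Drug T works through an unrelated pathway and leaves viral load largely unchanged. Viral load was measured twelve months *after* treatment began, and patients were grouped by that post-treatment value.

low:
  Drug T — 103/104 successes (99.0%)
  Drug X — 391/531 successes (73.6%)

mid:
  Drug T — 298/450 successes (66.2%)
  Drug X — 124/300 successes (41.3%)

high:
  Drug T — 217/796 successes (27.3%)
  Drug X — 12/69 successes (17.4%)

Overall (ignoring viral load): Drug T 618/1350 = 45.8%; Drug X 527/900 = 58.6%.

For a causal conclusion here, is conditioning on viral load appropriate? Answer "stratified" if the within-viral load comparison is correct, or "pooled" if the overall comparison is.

The distribution of viral load is itself part of what the drug does — it is an intermediate outcome. Holding it fixed would remove that part of the effect; the total effect is the pooled difference.
Pooled: Drug T 45.8% vs Drug X 58.6%; Drug X is higher overall.

pooled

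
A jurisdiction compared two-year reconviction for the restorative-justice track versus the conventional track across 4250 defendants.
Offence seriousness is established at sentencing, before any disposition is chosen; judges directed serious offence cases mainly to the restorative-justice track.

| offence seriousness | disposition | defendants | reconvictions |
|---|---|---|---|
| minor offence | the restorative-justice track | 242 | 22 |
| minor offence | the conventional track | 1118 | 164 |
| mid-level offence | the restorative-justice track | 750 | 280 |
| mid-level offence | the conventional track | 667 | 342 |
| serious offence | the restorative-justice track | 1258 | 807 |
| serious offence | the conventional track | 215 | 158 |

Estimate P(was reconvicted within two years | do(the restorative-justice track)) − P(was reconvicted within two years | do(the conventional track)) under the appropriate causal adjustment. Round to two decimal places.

-0.10

Nothing the disposition does changes offence seriousness; the imbalance is an allocation artefact. With offence seriousness also predicting the outcome, the pooled figure is confounded, and the within-stratum comparison is the causal one.
Adjusting over the population distribution of offence seriousness: 0.320·(0.091−0.147) + 0.333·(0.373−0.513) + 0.347·(0.641−0.735) = -0.097.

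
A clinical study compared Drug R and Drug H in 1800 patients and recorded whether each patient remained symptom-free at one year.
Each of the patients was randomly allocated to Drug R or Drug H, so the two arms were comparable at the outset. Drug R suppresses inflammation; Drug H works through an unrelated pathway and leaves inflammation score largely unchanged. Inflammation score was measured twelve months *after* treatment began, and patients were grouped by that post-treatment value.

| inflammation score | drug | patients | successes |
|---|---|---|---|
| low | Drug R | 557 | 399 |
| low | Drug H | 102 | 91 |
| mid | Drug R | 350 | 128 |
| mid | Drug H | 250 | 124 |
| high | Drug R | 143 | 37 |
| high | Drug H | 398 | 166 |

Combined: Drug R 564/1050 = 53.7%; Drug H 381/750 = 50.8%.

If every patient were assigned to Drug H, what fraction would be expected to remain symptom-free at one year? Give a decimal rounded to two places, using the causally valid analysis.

Inflammation score here is a post-treatment variable shaped by the drug; conditioning on it would introduce bias rather than remove it. The overall comparison is the causal one.
So P(outcome | do(Drug H)) is just the pooled rate for Drug H: 381/750 = 0.508.

0.51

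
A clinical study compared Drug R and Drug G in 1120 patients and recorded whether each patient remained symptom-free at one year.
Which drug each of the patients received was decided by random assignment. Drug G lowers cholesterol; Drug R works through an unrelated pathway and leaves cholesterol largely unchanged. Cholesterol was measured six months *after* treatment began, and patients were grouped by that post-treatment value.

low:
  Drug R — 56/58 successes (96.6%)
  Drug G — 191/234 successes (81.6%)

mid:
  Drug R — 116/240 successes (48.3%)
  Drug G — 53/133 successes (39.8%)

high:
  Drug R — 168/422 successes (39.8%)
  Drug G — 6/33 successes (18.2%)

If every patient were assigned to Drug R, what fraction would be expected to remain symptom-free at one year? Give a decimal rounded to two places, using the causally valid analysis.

Drug R is higher inside every cholesterol stratum but Drug G is higher in aggregate. Whether to stratify depends on how cholesterol relates to the drug.
Cholesterol here is a post-treatment variable shaped by the drug; conditioning on it would introduce bias rather than remove it. The overall comparison is the causal one.
So P(outcome | do(Drug R)) is just the pooled rate for Drug R: 340/720 = 0.472.

0.47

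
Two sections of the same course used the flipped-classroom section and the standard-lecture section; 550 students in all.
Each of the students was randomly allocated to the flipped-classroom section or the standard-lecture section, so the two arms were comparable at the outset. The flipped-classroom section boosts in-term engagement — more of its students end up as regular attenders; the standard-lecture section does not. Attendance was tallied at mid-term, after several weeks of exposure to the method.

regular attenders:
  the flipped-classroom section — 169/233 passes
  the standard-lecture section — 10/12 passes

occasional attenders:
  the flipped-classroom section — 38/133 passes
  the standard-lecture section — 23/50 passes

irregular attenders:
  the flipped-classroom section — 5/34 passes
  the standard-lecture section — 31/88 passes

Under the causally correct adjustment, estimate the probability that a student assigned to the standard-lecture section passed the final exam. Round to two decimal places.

0.43

Stratifying would compare teaching methods among students the teaching methods themselves sorted into mid-term attendance groups — a form of selection on an intermediate. The unconditioned pooled rates give the total causal effect.
So P(outcome | do(the standard-lecture section)) is just the pooled rate for the standard-lecture section: 64/150 = 0.427.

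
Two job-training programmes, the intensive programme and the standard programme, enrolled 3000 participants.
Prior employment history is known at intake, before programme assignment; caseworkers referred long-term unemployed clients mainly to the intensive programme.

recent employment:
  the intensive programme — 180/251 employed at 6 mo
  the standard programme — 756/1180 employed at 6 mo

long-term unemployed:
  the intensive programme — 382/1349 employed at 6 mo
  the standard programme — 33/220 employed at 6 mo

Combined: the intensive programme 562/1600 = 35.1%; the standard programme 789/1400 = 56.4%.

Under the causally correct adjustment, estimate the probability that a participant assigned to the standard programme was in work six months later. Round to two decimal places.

0.38

Here prior employment history is a common cause — it drives both which programme a case falls under and the outcome. The crude comparison mixes populations; the stratum-specific rates are the causally relevant ones.
Standardising the standard programme to the population prior employment history mix: 0.477·756/1180 + 0.523·33/220 = 0.384.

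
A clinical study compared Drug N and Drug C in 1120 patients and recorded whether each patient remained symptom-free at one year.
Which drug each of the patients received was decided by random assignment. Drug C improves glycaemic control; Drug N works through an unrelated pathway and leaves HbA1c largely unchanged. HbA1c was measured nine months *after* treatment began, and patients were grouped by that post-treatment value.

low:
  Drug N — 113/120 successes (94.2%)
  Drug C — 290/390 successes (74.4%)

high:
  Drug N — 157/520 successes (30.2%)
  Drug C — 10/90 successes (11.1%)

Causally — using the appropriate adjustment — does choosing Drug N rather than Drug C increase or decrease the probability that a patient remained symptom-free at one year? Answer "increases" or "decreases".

The stratified and pooled comparisons disagree (Drug N wins within each HbA1c; Drug C wins overall), so the answer turns on the causal role of HbA1c.
Because the drug influences HbA1c, HbA1c is a post-treatment mediator, not a confounder. Stratifying on it would bias the estimate; the causal effect is the crude pooled difference.
Pooled: Drug N 42.2% vs Drug C 62.5%; Drug C is higher overall.

decreases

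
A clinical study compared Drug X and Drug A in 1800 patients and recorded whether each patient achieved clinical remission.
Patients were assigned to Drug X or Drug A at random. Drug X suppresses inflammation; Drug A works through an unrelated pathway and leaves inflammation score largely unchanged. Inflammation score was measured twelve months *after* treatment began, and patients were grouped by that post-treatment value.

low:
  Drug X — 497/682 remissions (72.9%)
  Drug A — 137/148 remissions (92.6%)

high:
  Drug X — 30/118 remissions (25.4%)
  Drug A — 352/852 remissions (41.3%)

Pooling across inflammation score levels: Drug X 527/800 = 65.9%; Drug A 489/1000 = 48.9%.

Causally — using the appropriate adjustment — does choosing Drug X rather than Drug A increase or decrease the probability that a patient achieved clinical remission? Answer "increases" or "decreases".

The stratified and pooled comparisons disagree (Drug A wins within each inflammation score; Drug X wins overall), so the answer turns on the causal role of inflammation score.
Inflammation score is downstream of the drug. One should not condition on a consequence of treatment, so the overall rates are the right comparison.
Pooled: Drug X 65.9% vs Drug A 48.9%; Drug X is higher overall.

increases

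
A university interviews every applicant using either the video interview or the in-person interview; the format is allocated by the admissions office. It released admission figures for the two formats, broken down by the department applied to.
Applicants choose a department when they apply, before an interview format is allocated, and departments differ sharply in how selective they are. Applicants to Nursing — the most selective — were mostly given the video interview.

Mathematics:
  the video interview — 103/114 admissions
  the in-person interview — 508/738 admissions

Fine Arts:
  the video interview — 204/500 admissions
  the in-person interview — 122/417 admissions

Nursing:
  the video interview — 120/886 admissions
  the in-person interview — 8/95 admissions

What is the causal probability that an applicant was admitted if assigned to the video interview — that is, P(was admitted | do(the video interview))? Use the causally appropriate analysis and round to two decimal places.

Department differs across interview formats for reasons unrelated to any effect of the interview format itself, and it separately predicts the outcome — a classic confounder. We must compare within department levels.
Standardising the video interview to the population department mix: 0.310·103/114 + 0.333·204/500 + 0.357·120/886 = 0.464.

0.46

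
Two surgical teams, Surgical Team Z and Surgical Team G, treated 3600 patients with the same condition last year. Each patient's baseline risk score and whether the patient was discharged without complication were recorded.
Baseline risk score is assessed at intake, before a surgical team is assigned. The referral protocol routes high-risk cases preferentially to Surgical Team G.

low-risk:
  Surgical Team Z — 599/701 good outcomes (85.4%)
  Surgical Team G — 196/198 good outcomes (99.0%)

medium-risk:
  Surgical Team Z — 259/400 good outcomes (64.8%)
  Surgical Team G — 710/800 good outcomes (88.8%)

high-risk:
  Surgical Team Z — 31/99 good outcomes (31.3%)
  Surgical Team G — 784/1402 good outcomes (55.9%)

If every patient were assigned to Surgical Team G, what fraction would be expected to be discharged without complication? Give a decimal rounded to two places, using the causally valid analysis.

0.78

The imbalance in baseline risk score arose from how patients were allocated, not from anything the surgical team did; and baseline risk score independently affects the outcome. The pooled gap is confounded — condition on baseline risk score.
Standardising Surgical Team G to the population baseline risk score mix: 0.250·196/198 + 0.333·710/800 + 0.417·784/1402 = 0.776.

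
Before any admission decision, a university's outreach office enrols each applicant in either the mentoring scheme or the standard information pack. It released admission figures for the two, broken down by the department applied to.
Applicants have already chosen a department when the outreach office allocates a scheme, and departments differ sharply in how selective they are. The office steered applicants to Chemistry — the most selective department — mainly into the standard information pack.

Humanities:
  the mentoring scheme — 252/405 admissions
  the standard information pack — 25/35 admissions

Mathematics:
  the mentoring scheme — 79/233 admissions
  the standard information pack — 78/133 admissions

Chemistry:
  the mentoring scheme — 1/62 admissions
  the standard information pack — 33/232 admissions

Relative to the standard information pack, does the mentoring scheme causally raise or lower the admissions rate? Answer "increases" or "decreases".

Department is set before the outreach scheme has any effect — it is not caused by the outreach scheme — and it independently drives the outcome. That makes it a confounder, so the causal comparison is within department levels.
Within each level — Humanities: 62.2% vs 71.4%; Mathematics: 33.9% vs 58.6%; Chemistry: 1.6% vs 14.2% — the standard information pack is higher every time.

decreases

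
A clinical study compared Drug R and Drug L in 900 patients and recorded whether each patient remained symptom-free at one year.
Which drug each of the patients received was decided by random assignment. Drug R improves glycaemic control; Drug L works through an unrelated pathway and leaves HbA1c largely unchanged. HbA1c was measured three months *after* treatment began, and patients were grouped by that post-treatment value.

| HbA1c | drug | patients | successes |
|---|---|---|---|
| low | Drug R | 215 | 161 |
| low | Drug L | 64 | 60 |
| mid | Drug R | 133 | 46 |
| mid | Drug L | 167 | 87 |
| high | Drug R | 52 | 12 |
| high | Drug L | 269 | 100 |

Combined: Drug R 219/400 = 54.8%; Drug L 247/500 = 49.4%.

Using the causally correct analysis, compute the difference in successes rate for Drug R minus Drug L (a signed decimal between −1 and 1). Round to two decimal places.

+0.05

The distribution of HbA1c is itself part of what the drug does — it is an intermediate outcome. Holding it fixed would remove that part of the effect; the total effect is the pooled difference.
The causal difference is the pooled difference: 0.547 − 0.494 = +0.053.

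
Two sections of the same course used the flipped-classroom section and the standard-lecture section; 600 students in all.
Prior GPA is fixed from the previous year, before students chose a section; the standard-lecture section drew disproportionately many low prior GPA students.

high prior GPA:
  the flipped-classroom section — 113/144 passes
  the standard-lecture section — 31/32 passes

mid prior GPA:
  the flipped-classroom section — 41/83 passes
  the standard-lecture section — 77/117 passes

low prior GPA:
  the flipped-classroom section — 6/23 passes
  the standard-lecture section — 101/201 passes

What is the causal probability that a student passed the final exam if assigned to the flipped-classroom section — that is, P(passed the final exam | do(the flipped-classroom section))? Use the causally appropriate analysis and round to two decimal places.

0.49

Nothing the teaching method does changes prior GPA band; the imbalance is an allocation artefact. With prior GPA band also predicting the outcome, the pooled figure is confounded, and the within-stratum comparison is the causal one.
Standardising the flipped-classroom section to the population prior GPA band mix: 0.293·113/144 + 0.333·41/83 + 0.373·6/23 = 0.492.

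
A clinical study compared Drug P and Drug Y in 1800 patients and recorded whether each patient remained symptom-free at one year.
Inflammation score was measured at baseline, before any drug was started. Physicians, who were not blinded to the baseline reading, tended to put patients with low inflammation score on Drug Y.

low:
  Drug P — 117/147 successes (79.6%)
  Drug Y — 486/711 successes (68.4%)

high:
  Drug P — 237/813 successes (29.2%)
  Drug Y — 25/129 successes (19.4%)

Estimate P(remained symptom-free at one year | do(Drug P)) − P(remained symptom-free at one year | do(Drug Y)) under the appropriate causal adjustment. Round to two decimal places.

+0.10

Within every inflammation score level Drug P has the higher rate, yet pooled Drug Y does — Simpson's reversal.
Inflammation score is set before the drug has any effect — it is not caused by the drug — and it independently drives the outcome. That makes it a confounder, so the causal comparison is within inflammation score levels.
Adjusting over the population distribution of inflammation score: 0.477·(0.796−0.684) + 0.523·(0.292−0.194) = +0.105.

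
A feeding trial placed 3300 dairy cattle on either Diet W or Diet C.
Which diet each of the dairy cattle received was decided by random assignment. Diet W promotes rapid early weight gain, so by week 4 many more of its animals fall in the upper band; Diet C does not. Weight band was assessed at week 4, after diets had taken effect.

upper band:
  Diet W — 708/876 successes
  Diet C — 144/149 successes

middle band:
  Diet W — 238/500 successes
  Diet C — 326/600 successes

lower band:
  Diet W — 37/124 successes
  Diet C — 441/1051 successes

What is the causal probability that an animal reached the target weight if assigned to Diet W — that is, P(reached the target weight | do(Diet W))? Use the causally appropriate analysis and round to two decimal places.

0.66

Week-4 weight band here is a post-treatment variable shaped by the diet; conditioning on it would introduce bias rather than remove it. The overall comparison is the causal one.
So P(outcome | do(Diet W)) is just the pooled rate for Diet W: 983/1500 = 0.655.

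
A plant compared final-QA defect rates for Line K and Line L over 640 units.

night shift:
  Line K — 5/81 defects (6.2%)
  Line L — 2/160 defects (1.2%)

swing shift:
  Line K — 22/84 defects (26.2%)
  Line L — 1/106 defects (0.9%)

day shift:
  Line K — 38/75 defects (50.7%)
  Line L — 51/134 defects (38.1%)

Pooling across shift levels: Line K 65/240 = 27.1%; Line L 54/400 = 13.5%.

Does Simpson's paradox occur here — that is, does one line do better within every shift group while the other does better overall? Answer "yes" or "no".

no

Within each shift level (night shift 6.2% vs 1.2%; swing shift 26.2% vs 0.9%; day shift 50.7% vs 38.1%), Line L has the lower rate every time. Pooled: 27.1% vs 13.5% — Line L has the lower rate overall. They agree.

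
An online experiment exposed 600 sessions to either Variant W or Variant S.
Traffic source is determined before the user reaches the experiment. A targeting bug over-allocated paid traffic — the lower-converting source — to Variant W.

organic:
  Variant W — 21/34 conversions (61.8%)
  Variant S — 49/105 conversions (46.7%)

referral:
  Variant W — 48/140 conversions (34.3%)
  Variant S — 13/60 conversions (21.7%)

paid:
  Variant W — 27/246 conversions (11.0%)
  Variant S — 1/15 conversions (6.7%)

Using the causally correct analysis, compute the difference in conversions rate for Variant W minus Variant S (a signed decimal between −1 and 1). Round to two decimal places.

+0.10

The traffic source-specific comparison favours Variant W throughout, but the pooled figures favour Variant S. The question is whether to condition on traffic source.
Since traffic source is a pre-existing factor (not a product of the variant) and it affects the outcome on its own, it is a confounder. The stratified rates, not the pooled rate, identify the causal effect.
Adjusting over the population distribution of traffic source: 0.232·(0.618−0.467) + 0.333·(0.343−0.217) + 0.435·(0.110−0.067) = +0.096.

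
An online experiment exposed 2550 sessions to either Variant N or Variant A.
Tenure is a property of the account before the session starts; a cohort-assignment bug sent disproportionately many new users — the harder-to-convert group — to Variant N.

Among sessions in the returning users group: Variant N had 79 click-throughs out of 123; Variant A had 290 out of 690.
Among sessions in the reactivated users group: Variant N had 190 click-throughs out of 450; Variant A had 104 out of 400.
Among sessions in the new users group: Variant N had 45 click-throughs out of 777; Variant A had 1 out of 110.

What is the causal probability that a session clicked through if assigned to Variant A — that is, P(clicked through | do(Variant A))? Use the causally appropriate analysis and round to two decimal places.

0.22

User tenure is set before the variant has any effect — it is not caused by the variant — and it independently drives the outcome. That makes it a confounder, so the causal comparison is within user tenure levels.
Standardising Variant A to the population user tenure mix: 0.319·290/690 + 0.333·104/400 + 0.348·1/110 = 0.224.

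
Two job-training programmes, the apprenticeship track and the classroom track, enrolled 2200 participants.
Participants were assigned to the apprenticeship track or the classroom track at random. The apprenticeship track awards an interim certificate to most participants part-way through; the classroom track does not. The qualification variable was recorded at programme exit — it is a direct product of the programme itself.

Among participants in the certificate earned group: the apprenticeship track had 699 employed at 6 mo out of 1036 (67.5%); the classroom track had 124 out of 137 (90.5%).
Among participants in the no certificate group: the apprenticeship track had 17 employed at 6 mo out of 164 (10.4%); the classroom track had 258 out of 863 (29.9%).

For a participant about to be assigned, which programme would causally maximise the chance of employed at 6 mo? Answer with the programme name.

Stratifying would compare programmes among participants the programmes themselves sorted into qualification attained during the programme groups — a form of selection on an intermediate. The unconditioned pooled rates give the total causal effect.
Pooled: the apprenticeship track 59.7% vs the classroom track 38.2%; the apprenticeship track is higher overall.

the apprenticeship track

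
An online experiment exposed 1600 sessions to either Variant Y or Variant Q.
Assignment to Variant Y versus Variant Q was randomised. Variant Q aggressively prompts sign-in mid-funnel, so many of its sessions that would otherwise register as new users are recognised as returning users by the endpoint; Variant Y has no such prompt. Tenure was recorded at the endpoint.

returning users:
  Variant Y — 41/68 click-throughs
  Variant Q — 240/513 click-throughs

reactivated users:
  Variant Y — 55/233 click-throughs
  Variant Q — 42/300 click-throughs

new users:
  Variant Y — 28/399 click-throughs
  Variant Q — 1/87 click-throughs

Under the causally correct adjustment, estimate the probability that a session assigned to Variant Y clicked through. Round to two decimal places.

Variant Y is higher inside every user tenure stratum but Variant Q is higher in aggregate. Whether to stratify depends on how user tenure relates to the variant.
The distribution of user tenure is itself part of what the variant does — it is an intermediate outcome. Holding it fixed would remove that part of the effect; the total effect is the pooled difference.
So P(outcome | do(Variant Y)) is just the pooled rate for Variant Y: 124/700 = 0.177.

0.18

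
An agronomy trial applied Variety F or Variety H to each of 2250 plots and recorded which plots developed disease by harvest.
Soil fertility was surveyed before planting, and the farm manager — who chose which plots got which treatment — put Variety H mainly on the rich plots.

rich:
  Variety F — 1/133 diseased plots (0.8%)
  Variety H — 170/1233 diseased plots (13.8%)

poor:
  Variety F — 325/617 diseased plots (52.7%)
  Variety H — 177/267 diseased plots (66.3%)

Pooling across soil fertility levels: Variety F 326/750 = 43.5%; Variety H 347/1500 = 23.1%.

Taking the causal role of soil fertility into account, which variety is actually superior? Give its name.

Variety F

The soil fertility-specific comparison favours Variety F throughout, but the pooled figures favour Variety H. The question is whether to condition on soil fertility.
Here soil fertility is a common cause — it drives both which variety a case falls under and the outcome. The crude comparison mixes populations; the stratum-specific rates are the causally relevant ones.
Within each level — rich: 0.8% vs 13.8%; poor: 52.7% vs 66.3% — Variety F is lower every time.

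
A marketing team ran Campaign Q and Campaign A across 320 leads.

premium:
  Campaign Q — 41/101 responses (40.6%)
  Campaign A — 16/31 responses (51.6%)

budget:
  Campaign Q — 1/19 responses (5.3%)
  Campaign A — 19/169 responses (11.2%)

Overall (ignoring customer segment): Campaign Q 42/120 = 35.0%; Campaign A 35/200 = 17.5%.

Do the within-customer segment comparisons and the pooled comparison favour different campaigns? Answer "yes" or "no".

yes

Within each customer segment level (premium 40.6% vs 51.6%; budget 5.3% vs 11.2%), Campaign A has the higher rate every time. Pooled: 35.0% vs 17.5% — Campaign Q has the higher rate overall. The two comparisons disagree.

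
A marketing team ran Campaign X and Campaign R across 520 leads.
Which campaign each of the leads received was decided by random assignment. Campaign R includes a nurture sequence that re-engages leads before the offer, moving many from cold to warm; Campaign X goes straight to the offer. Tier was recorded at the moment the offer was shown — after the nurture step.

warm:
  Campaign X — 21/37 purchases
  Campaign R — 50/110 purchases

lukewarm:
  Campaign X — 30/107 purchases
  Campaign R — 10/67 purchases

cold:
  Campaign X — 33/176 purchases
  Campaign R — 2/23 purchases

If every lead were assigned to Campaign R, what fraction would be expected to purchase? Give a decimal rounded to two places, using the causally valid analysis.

0.31

Because the campaign influences engagement tier, engagement tier is a post-treatment mediator, not a confounder. Stratifying on it would bias the estimate; the causal effect is the crude pooled difference.
So P(outcome | do(Campaign R)) is just the pooled rate for Campaign R: 62/200 = 0.310.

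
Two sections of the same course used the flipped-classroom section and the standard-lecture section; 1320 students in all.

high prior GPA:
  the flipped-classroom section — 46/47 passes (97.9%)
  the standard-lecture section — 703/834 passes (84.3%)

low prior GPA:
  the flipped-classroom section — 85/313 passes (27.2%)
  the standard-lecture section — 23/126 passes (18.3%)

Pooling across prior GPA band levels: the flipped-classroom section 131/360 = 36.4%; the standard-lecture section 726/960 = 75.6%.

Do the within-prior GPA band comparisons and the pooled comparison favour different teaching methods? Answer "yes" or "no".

Within each prior GPA band level (high prior GPA 97.9% vs 84.3%; low prior GPA 27.2% vs 18.3%), the flipped-classroom section has the higher rate every time. Pooled: 36.4% vs 75.6% — the standard-lecture section has the higher rate overall. The two comparisons disagree.

yes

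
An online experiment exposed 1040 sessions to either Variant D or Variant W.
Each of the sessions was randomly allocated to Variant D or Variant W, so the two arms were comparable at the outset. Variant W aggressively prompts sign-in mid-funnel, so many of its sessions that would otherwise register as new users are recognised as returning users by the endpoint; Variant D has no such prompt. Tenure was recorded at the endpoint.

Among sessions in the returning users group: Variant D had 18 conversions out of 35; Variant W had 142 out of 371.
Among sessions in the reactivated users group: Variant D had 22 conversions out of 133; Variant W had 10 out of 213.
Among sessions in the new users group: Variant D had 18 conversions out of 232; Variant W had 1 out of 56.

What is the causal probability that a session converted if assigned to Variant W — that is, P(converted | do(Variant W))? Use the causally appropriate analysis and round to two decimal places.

Within every user tenure level Variant D has the higher rate, yet pooled Variant W does — Simpson's reversal.
User tenure is recorded after the variant and is itself shifted by it — it sits on the causal path from variant to outcome. Conditioning on a mediator would strip out part of the effect we want; the pooled comparison gives the total causal effect.
So P(outcome | do(Variant W)) is just the pooled rate for Variant W: 153/640 = 0.239.

0.24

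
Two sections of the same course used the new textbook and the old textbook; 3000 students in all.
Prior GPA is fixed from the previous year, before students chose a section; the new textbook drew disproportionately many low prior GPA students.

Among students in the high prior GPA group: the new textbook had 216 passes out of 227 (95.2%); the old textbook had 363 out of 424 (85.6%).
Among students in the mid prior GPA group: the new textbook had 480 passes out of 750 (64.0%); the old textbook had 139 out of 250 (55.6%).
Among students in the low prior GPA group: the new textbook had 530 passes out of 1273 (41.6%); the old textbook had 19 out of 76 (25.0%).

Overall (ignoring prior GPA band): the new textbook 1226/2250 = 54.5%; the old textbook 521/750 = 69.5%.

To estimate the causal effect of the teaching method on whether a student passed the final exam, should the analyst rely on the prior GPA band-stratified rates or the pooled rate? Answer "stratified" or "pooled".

stratified

Prior GPA band satisfies the back-door criterion: it is not a descendant of the teaching method, and it blocks the spurious path from teaching method to outcome. Adjusting for it (i.e., using the within-prior GPA band rates) gives the causal effect.
Within each level — high prior GPA: 95.2% vs 85.6%; mid prior GPA: 64.0% vs 55.6%; low prior GPA: 41.6% vs 25.0% — the new textbook is higher every time.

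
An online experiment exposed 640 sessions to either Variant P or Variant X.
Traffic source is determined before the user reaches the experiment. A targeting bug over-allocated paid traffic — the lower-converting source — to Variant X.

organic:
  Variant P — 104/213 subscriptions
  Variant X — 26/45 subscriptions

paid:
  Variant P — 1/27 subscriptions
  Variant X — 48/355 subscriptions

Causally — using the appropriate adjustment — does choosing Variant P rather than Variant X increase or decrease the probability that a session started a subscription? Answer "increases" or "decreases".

decreases

The traffic source-specific comparison favours Variant X throughout, but the pooled figures favour Variant P. The question is whether to condition on traffic source.
Nothing the variant does changes traffic source; the imbalance is an allocation artefact. With traffic source also predicting the outcome, the pooled figure is confounded, and the within-stratum comparison is the causal one.
Within each level — organic: 48.8% vs 57.8%; paid: 3.7% vs 13.5% — Variant X is higher every time.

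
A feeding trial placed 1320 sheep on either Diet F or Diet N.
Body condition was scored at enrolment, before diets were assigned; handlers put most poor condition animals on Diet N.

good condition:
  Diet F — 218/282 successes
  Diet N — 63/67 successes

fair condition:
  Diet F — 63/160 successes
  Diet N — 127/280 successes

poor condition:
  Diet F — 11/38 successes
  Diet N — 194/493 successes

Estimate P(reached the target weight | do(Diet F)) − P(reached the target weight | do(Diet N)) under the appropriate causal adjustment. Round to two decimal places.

-0.11

Diet N is higher inside every starting body condition stratum but Diet F is higher in aggregate. Whether to stratify depends on how starting body condition relates to the diet.
Nothing the diet does changes starting body condition; the imbalance is an allocation artefact. With starting body condition also predicting the outcome, the pooled figure is confounded, and the within-stratum comparison is the causal one.
Adjusting over the population distribution of starting body condition: 0.264·(0.773−0.940) + 0.333·(0.394−0.454) + 0.402·(0.289−0.394) = -0.106.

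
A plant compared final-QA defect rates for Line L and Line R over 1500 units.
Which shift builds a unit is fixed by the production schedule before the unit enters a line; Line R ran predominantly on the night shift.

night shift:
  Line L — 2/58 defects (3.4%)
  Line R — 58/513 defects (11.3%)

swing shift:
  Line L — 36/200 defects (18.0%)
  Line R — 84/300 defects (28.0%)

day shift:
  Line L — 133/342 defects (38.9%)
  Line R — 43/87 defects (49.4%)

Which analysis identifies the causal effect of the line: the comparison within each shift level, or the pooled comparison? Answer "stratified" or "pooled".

Shift differs across lines for reasons unrelated to any effect of the line itself, and it separately predicts the outcome — a classic confounder. We must compare within shift levels.
Within each level — night shift: 3.4% vs 11.3%; swing shift: 18.0% vs 28.0%; day shift: 38.9% vs 49.4% — Line L is lower every time.

stratified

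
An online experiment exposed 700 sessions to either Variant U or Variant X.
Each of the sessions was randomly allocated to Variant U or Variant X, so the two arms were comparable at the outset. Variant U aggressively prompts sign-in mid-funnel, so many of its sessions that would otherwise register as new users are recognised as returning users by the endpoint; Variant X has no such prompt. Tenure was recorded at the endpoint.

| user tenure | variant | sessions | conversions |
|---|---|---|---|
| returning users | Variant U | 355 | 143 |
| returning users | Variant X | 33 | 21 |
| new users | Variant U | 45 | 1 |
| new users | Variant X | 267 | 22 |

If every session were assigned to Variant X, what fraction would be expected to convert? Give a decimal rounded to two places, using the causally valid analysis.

0.14

The user tenure-specific comparison favours Variant X throughout, but the pooled figures favour Variant U. The question is whether to condition on user tenure.
Stratifying would compare variants among sessions the variants themselves sorted into user tenure groups — a form of selection on an intermediate. The unconditioned pooled rates give the total causal effect.
So P(outcome | do(Variant X)) is just the pooled rate for Variant X: 43/300 = 0.143.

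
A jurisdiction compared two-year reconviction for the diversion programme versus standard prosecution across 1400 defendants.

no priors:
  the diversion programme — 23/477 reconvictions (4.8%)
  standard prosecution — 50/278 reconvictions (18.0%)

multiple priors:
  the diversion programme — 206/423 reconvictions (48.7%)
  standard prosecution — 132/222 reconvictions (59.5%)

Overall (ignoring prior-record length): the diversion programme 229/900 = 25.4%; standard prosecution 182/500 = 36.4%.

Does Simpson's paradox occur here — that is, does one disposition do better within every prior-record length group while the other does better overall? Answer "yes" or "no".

Within each prior-record length level (no priors 4.8% vs 18.0%; multiple priors 48.7% vs 59.5%), the diversion programme has the lower rate every time. Pooled: 25.4% vs 36.4% — the diversion programme has the lower rate overall. They agree.

no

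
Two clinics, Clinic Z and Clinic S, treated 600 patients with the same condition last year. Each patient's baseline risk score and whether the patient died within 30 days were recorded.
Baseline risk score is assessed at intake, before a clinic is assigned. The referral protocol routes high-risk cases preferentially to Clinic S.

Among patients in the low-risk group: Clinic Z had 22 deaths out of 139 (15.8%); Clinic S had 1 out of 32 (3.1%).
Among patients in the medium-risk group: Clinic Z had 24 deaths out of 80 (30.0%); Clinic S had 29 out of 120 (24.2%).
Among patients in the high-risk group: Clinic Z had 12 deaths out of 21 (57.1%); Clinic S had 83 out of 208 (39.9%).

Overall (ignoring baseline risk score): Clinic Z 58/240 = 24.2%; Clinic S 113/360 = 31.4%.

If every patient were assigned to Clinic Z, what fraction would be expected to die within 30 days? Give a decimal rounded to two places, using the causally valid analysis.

0.36

Within every baseline risk score level Clinic S has the lower rate, yet pooled Clinic Z does — Simpson's reversal.
Baseline risk score differs across clinics for reasons unrelated to any effect of the clinic itself, and it separately predicts the outcome — a classic confounder. We must compare within baseline risk score levels.
Standardising Clinic Z to the population baseline risk score mix: 0.285·22/139 + 0.333·24/80 + 0.382·12/21 = 0.363.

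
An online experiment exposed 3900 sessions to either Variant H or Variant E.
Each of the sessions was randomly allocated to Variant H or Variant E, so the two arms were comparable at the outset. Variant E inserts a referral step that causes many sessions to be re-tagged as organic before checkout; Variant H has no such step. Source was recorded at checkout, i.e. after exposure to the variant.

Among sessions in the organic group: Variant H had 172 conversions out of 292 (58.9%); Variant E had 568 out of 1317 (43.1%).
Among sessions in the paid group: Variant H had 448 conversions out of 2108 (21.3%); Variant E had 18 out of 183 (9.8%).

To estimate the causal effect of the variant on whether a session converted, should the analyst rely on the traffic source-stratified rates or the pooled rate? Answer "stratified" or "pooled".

pooled

Traffic source lies on the pathway variant → traffic source → outcome, so adjusting for it blocks the indirect effect. For the total causal effect of variant, use the unadjusted pooled rates.
Pooled: Variant H 25.8% vs Variant E 39.1%; Variant E is higher overall.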